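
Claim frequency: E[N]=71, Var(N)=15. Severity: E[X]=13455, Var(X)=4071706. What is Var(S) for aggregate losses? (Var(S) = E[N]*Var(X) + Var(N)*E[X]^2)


Var(S) = E[N]*Var(X) + Var(N)*E[X]^2
= 71*4071706 + 15*13455^2
= 289091126 + 2715555375
= 3.0046e+09


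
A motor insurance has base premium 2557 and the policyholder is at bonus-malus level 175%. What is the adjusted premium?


adjusted = base * BM_level / 100
= 2557 * 175 / 100
= 2557 * 1.75
= 4474.75


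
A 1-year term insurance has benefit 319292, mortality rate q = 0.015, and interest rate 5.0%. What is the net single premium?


NSP = benefit * q * v
v = 1/(1+i) = 0.952381
NSP = 319292 * 0.015 * 0.952381
= 4561.3143


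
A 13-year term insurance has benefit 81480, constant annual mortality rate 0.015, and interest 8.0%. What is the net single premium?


NSP = benefit * sum_{k=0}^{n-1} k_p_x * q * v^(k+1)
With constant q=0.015, v=0.925926
Sum = 0.110193
NSP = 81480 * 0.110193
= 8978.5647


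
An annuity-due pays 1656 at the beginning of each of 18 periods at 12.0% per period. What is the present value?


PV_due = PMT * (1-(1+i)^(-n))/i * (1+i)
PV_immediate = 12005.4537
PV_due = 12005.4537 * 1.12
= 13446.1081


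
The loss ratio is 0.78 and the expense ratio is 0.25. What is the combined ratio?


Combined ratio = loss ratio + expense ratio
= 0.78 + 0.25
= 1.03


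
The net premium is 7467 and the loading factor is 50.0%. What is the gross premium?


Gross = net * (1 + loading)
= 7467 * (1 + 0.5)
= 7467 * 1.5
= 11200.5


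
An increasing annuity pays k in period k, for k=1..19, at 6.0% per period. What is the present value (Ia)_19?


(Ia)_n = sum_{k=1}^{n} k * v^k, v = 1/(1+i)
v = 0.943396
Sum computed term by term:
(Ia)_19 = 92.4643


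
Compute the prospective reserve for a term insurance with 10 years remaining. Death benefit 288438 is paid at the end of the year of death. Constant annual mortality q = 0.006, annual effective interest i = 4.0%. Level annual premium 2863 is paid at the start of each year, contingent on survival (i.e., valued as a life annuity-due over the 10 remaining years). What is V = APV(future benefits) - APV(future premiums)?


v = 1/(1+i) = 0.961538
APV(future benefits) per unit = sum_{k=0}^{9} k_p_x * q * v^(k+1) = 0.047464
APV(future benefits) = 288438 * 0.047464 = 13690.4938
Life annuity-due factor ä_{x:10} = sum_{k=0}^{9} k_p_x * v^k = 8.227137
APV(future premiums) = 2863 * 8.227137 = 23554.2931
V = 13690.4938 - 23554.2931
= -9863.7993


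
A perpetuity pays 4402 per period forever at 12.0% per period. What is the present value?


PV = PMT / i
= 4402 / 0.12
= 36683.3333


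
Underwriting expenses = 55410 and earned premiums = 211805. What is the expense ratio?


Expense ratio = expenses / premiums
= 55410 / 211805
= 0.2616


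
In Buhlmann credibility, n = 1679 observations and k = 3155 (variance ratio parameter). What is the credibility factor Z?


Z = n / (n + k)
= 1679 / (1679 + 3155)
= 1679 / 4834
= 0.3473


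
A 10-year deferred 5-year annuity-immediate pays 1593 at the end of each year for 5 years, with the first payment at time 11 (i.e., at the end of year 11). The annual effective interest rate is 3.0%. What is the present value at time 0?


PV at time 10 of the 5-year annuity-immediate:
a_n = 1593 * (1-(1+0.03)^(-5))/0.03 = 7295.4735
Discount back 10 years to time 0:
PV = 7295.4735 * (1+0.03)^(-10)
= 7295.4735 * 0.744094
= 5428.5175


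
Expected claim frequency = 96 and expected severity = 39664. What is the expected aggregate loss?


E[S] = E[N] * E[X]
= 96 * 39664
= 3.8077e+06


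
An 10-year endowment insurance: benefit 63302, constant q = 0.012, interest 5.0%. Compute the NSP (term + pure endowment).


Term component = 5585.7217
Pure endowment = 10_p_x * v^10 * benefit = 0.886277 * 0.613913 * 63302 = 34442.4381
NSP = 40028.1598


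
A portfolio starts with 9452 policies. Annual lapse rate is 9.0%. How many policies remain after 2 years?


remaining = initial * (1 - lapse)^years
= 9452 * (1 - 0.09)^2
= 9452 * 0.8281
= 7827.2012


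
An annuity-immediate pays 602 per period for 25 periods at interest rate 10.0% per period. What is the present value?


PV = PMT * (1 - (1+i)^(-n)) / i
= 602 * (1 - (1+0.1)^(-25)) / 0.1
= 602 * (1 - 0.092296) / 0.1
= 602 * 9.07704
= 5464.3781


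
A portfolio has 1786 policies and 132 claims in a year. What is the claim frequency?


frequency = claims / policies
= 132 / 1786
= 0.0739


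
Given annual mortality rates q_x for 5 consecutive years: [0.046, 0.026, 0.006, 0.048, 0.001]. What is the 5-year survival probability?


p_k = 1 - q_k for each year
Survival = product of (1 - q_k)
= 0.954 * 0.974 * 0.994 * 0.952 * 0.999
= 0.8784


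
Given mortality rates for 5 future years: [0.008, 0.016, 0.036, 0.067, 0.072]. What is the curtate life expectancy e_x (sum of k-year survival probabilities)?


e_x = sum_{k=1}^{n} k_p_x
k_p_x values:
  1_p_x = 0.992
  2_p_x = 0.976128
  3_p_x = 0.940987
  4_p_x = 0.877941
  5_p_x = 0.814729
e_x = 4.6018


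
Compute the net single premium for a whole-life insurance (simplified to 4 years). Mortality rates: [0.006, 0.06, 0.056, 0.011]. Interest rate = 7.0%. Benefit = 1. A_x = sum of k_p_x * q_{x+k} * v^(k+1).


v = 0.934579
Year 0: k_p_x=1.0, q=0.006, term=0.005607
Year 1: k_p_x=0.994, q=0.06, term=0.052092
Year 2: k_p_x=0.93436, q=0.056, term=0.042712
Year 3: k_p_x=0.882036, q=0.011, term=0.007402
A_x = 0.1078


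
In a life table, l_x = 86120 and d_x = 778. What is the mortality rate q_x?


q_x = d_x / l_x
= 778 / 86120
= 0.009


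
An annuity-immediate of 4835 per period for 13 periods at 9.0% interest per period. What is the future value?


FV = PMT * ((1+i)^n - 1) / i
= 4835 * ((1.09)^13 - 1) / 0.09
= 4835 * (3.065805 - 1) / 0.09
= 110979.6144


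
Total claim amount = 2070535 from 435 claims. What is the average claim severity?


severity = total / number
= 2070535 / 435
= 4759.8506


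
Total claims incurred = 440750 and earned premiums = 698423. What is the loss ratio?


Loss ratio = claims / premiums
= 440750 / 698423
= 0.6311


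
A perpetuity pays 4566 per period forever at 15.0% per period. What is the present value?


PV = PMT / i
= 4566 / 0.15
= 30440.0


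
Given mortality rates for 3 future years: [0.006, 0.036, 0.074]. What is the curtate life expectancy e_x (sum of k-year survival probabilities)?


e_x = sum_{k=1}^{n} k_p_x
k_p_x values:
  1_p_x = 0.994
  2_p_x = 0.958216
  3_p_x = 0.887308
e_x = 2.8395


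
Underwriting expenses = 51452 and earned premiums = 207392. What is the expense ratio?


Expense ratio = expenses / premiums
= 51452 / 207392
= 0.2481


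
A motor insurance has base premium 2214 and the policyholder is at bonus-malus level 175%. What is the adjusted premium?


adjusted = base * BM_level / 100
= 2214 * 175 / 100
= 2214 * 1.75
= 3874.5


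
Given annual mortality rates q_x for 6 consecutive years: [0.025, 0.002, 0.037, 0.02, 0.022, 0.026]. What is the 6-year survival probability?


p_k = 1 - q_k for each year
Survival = product of (1 - q_k)
= 0.975 * 0.998 * 0.963 * 0.98 * 0.978 * 0.974
= 0.8748


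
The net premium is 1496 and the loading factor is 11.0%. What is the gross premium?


Gross = net * (1 + loading)
= 1496 * (1 + 0.11)
= 1496 * 1.11
= 1660.56


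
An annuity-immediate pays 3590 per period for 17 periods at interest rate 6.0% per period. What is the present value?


PV = PMT * (1 - (1+i)^(-n)) / i
= 3590 * (1 - (1+0.06)^(-17)) / 0.06
= 3590 * (1 - 0.371364) / 0.06
= 3590 * 10.47726
= 37613.3623


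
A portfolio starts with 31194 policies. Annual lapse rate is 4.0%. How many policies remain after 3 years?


remaining = initial * (1 - lapse)^years
= 31194 * (1 - 0.04)^3
= 31194 * 0.884736
= 27598.4548


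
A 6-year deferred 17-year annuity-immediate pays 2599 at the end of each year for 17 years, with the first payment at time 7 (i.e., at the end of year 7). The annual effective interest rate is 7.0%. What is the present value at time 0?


PV at time 6 of the 17-year annuity-immediate:
a_n = 2599 * (1-(1+0.07)^(-17))/0.07 = 25374.6166
Discount back 6 years to time 0:
PV = 25374.6166 * (1+0.07)^(-6)
= 25374.6166 * 0.666342
= 16908.1784


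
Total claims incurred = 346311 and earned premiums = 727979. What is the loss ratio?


Loss ratio = claims / premiums
= 346311 / 727979
= 0.4757


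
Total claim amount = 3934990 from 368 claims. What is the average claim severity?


severity = total / number
= 3934990 / 368
= 10692.9076


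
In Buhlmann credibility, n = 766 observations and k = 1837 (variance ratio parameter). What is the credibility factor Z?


Z = n / (n + k)
= 766 / (766 + 1837)
= 766 / 2603
= 0.2943


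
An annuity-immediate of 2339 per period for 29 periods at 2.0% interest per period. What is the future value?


FV = PMT * ((1+i)^n - 1) / i
= 2339 * ((1.02)^29 - 1) / 0.02
= 2339 * (1.775845 - 1) / 0.02
= 90735.0365


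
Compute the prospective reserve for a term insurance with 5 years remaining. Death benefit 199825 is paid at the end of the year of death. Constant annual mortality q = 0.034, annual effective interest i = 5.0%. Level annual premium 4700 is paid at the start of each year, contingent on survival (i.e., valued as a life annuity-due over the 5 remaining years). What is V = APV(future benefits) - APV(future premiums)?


v = 1/(1+i) = 0.952381
APV(future benefits) per unit = sum_{k=0}^{4} k_p_x * q * v^(k+1) = 0.137991
APV(future benefits) = 199825 * 0.137991 = 27574.014
Life annuity-due factor ä_{x:5} = sum_{k=0}^{4} k_p_x * v^k = 4.261481
APV(future premiums) = 4700 * 4.261481 = 20028.9605
V = 27574.014 - 20028.9605
= 7545.0535


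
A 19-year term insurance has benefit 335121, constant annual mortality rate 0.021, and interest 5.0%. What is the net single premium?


NSP = benefit * sum_{k=0}^{n-1} k_p_x * q * v^(k+1)
With constant q=0.021, v=0.952381
Sum = 0.217569
NSP = 335121 * 0.217569
= 72912.1044


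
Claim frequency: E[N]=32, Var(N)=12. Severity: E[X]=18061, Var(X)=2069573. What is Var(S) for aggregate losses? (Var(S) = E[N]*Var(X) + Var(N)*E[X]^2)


Var(S) = E[N]*Var(X) + Var(N)*E[X]^2
= 32*2069573 + 12*18061^2
= 66226336 + 3914396652
= 3.9806e+09


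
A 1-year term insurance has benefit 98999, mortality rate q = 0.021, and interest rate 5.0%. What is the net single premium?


NSP = benefit * q * v
v = 1/(1+i) = 0.952381
NSP = 98999 * 0.021 * 0.952381
= 1979.98


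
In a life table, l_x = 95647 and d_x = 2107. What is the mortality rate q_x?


q_x = d_x / l_x
= 2107 / 95647
= 0.022


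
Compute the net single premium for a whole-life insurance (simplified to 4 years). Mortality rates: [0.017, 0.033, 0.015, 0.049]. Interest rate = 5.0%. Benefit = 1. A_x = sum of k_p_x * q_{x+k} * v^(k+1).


v = 0.952381
Year 0: k_p_x=1.0, q=0.017, term=0.01619
Year 1: k_p_x=0.983, q=0.033, term=0.029423
Year 2: k_p_x=0.950561, q=0.015, term=0.012317
Year 3: k_p_x=0.936303, q=0.049, term=0.037745
A_x = 0.0957


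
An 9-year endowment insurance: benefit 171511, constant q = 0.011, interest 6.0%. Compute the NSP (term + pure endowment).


Term component = 12334.4164
Pure endowment = 9_p_x * v^9 * benefit = 0.905246 * 0.591898 * 171511 = 91897.9484
NSP = 104232.3649


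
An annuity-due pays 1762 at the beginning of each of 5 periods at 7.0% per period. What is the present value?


PV_due = PMT * (1-(1+i)^(-n))/i * (1+i)
PV_immediate = 7224.5479
PV_due = 7224.5479 * 1.07
= 7730.2662


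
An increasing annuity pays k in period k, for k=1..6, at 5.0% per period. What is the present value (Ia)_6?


(Ia)_n = sum_{k=1}^{n} k * v^k, v = 1/(1+i)
v = 0.952381
Sum computed term by term:
(Ia)_6 = 17.0437


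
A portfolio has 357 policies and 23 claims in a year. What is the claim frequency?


frequency = claims / policies
= 23 / 357
= 0.0644


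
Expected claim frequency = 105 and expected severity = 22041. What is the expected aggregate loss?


E[S] = E[N] * E[X]
= 105 * 22041
= 2.3143e+06


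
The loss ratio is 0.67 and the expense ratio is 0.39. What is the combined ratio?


Combined ratio = loss ratio + expense ratio
= 0.67 + 0.39
= 1.06


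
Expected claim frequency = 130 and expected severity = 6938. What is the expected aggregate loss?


E[S] = E[N] * E[X]
= 130 * 6938
= 901940


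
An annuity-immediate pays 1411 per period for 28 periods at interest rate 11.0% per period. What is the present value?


PV = PMT * (1 - (1+i)^(-n)) / i
= 1411 * (1 - (1+0.11)^(-28)) / 0.11
= 1411 * (1 - 0.053822) / 0.11
= 1411 * 8.601622
= 12136.8884


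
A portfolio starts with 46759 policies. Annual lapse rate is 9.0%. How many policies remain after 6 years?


remaining = initial * (1 - lapse)^years
= 46759 * (1 - 0.09)^6
= 46759 * 0.567869
= 26552.9984


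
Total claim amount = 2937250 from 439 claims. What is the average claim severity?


severity = total / number
= 2937250 / 439
= 6690.7745


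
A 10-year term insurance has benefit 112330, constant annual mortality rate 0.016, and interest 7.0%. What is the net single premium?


NSP = benefit * sum_{k=0}^{n-1} k_p_x * q * v^(k+1)
With constant q=0.016, v=0.934579
Sum = 0.105558
NSP = 112330 * 0.105558
= 11857.3126


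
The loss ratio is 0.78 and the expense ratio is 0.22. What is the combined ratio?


Combined ratio = loss ratio + expense ratio
= 0.78 + 0.22
= 1.0


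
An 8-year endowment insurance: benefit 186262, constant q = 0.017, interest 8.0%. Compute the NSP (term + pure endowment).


Term component = 17267.991
Pure endowment = 8_p_x * v^8 * benefit = 0.871823 * 0.540269 * 186262 = 87732.8749
NSP = 105000.8659


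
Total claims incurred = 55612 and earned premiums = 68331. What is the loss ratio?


Loss ratio = claims / premiums
= 55612 / 68331
= 0.8139


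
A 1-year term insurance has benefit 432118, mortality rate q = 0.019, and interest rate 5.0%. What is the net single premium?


NSP = benefit * q * v
v = 1/(1+i) = 0.952381
NSP = 432118 * 0.019 * 0.952381
= 7819.2781


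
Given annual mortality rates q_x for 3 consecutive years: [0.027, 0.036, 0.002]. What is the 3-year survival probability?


p_k = 1 - q_k for each year
Survival = product of (1 - q_k)
= 0.973 * 0.964 * 0.998
= 0.9361


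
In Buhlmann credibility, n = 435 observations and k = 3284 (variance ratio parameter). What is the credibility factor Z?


Z = n / (n + k)
= 435 / (435 + 3284)
= 435 / 3719
= 0.117


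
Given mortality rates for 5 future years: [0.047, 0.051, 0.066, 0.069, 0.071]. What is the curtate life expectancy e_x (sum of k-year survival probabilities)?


e_x = sum_{k=1}^{n} k_p_x
k_p_x values:
  1_p_x = 0.953
  2_p_x = 0.904397
  3_p_x = 0.844707
  4_p_x = 0.786422
  5_p_x = 0.730586
e_x = 4.2191


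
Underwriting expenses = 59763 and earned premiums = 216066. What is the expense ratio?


Expense ratio = expenses / premiums
= 59763 / 216066
= 0.2766


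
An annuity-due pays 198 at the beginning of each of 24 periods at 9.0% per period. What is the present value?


PV_due = PMT * (1-(1+i)^(-n))/i * (1+i)
PV_immediate = 1921.9091
PV_due = 1921.9091 * 1.09
= 2094.881


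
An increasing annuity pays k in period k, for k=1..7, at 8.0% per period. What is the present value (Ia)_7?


(Ia)_n = sum_{k=1}^{n} k * v^k, v = 1/(1+i)
v = 0.925926
Sum computed term by term:
(Ia)_7 = 19.2306


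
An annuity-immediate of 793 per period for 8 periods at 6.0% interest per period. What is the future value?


FV = PMT * ((1+i)^n - 1) / i
= 793 * ((1.06)^8 - 1) / 0.06
= 793 * (1.593848 - 1) / 0.06
= 7848.6921


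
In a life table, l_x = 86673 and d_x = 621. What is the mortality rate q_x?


q_x = d_x / l_x
= 621 / 86673
= 0.0072


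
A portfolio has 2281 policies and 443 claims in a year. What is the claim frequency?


frequency = claims / policies
= 443 / 2281
= 0.1942


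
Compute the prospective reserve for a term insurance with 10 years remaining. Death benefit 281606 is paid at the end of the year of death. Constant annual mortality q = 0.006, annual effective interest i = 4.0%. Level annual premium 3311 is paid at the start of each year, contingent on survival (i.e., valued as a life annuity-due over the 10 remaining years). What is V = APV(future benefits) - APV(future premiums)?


v = 1/(1+i) = 0.961538
APV(future benefits) per unit = sum_{k=0}^{9} k_p_x * q * v^(k+1) = 0.047464
APV(future benefits) = 281606 * 0.047464 = 13366.218
Life annuity-due factor ä_{x:10} = sum_{k=0}^{9} k_p_x * v^k = 8.227137
APV(future premiums) = 3311 * 8.227137 = 27240.0504
V = 13366.218 - 27240.0504
= -13873.8324


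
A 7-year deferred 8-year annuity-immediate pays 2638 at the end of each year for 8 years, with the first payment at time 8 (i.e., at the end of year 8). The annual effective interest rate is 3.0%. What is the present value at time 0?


PV at time 7 of the 8-year annuity-immediate:
a_n = 2638 * (1-(1+0.03)^(-8))/0.03 = 18517.948
Discount back 7 years to time 0:
PV = 18517.948 * (1+0.03)^(-7)
= 18517.948 * 0.813092
= 15056.7863


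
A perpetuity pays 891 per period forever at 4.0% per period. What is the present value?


PV = PMT / i
= 891 / 0.04
= 22275.0


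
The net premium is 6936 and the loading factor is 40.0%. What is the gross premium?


Gross = net * (1 + loading)
= 6936 * (1 + 0.4)
= 6936 * 1.4
= 9710.4


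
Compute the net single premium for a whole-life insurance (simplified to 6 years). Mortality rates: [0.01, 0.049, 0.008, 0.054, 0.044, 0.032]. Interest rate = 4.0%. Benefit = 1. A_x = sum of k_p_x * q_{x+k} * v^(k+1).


v = 0.961538
Year 0: k_p_x=1.0, q=0.01, term=0.009615
Year 1: k_p_x=0.99, q=0.049, term=0.04485
Year 2: k_p_x=0.94149, q=0.008, term=0.006696
Year 3: k_p_x=0.933958, q=0.054, term=0.043111
Year 4: k_p_x=0.883524, q=0.044, term=0.031952
Year 5: k_p_x=0.844649, q=0.032, term=0.021361
A_x = 0.1576


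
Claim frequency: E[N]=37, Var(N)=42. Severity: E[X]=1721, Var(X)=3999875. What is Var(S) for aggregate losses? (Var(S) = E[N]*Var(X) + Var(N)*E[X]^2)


Var(S) = E[N]*Var(X) + Var(N)*E[X]^2
= 37*3999875 + 42*1721^2
= 147995375 + 124397322
= 2.7239e+08


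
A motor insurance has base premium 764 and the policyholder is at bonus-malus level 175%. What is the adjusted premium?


adjusted = base * BM_level / 100
= 764 * 175 / 100
= 764 * 1.75
= 1337.0


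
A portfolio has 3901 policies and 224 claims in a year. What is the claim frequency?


frequency = claims / policies
= 224 / 3901
= 0.0574


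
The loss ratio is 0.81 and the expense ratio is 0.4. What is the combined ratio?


Combined ratio = loss ratio + expense ratio
= 0.81 + 0.4
= 1.21


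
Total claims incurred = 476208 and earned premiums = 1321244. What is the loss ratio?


Loss ratio = claims / premiums
= 476208 / 1321244
= 0.3604


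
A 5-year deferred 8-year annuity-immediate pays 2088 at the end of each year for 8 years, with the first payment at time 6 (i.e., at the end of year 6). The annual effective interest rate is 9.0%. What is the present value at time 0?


PV at time 5 of the 8-year annuity-immediate:
a_n = 2088 * (1-(1+0.09)^(-8))/0.09 = 11556.7023
Discount back 5 years to time 0:
PV = 11556.7023 * (1+0.09)^(-5)
= 11556.7023 * 0.649931
= 7511.0636


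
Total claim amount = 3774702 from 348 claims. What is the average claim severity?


severity = total / number
= 3774702 / 348
= 10846.8448


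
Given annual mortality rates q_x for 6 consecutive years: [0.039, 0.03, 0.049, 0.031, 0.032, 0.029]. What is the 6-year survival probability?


p_k = 1 - q_k for each year
Survival = product of (1 - q_k)
= 0.961 * 0.97 * 0.951 * 0.969 * 0.968 * 0.971
= 0.8074


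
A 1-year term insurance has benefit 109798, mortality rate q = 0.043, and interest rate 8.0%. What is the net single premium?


NSP = benefit * q * v
v = 1/(1+i) = 0.925926
NSP = 109798 * 0.043 * 0.925926
= 4371.587


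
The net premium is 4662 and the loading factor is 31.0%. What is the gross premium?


Gross = net * (1 + loading)
= 4662 * (1 + 0.31)
= 4662 * 1.31
= 6107.22


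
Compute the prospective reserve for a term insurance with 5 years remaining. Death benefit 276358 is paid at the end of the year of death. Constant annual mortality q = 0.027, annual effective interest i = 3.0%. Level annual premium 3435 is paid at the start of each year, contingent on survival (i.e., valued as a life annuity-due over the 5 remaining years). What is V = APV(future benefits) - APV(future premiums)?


v = 1/(1+i) = 0.970874
APV(future benefits) per unit = sum_{k=0}^{4} k_p_x * q * v^(k+1) = 0.117342
APV(future benefits) = 276358 * 0.117342 = 32428.4647
Life annuity-due factor ä_{x:5} = sum_{k=0}^{4} k_p_x * v^k = 4.476389
APV(future premiums) = 3435 * 4.476389 = 15376.3958
V = 32428.4647 - 15376.3958
= 17052.0689


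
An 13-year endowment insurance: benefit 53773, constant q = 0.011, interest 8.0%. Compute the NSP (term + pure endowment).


Term component = 4430.0893
Pure endowment = 13_p_x * v^13 * benefit = 0.866068 * 0.367698 * 53773 = 17124.0795
NSP = 21554.1688


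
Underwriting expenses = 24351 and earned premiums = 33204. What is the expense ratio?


Expense ratio = expenses / premiums
= 24351 / 33204
= 0.7334


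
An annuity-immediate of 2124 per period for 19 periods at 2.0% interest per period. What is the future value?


FV = PMT * ((1+i)^n - 1) / i
= 2124 * ((1.02)^19 - 1) / 0.02
= 2124 * (1.456811 - 1) / 0.02
= 48513.3465


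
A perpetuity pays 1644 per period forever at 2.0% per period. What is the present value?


PV = PMT / i
= 1644 / 0.02
= 82200.0


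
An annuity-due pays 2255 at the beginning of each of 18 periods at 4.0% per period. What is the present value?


PV_due = PMT * (1-(1+i)^(-n))/i * (1+i)
PV_immediate = 28546.7147
PV_due = 28546.7147 * 1.04
= 29688.5833


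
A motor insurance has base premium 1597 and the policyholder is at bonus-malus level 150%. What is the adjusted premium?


adjusted = base * BM_level / 100
= 1597 * 150 / 100
= 1597 * 1.5
= 2395.5


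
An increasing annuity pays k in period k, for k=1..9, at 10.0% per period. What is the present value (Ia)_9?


(Ia)_n = sum_{k=1}^{n} k * v^k, v = 1/(1+i)
v = 0.909091
Sum computed term by term:
(Ia)_9 = 25.1805


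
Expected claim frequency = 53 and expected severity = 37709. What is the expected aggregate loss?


E[S] = E[N] * E[X]
= 53 * 37709
= 1.9986e+06


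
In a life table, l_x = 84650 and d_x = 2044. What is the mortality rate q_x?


q_x = d_x / l_x
= 2044 / 84650
= 0.0241


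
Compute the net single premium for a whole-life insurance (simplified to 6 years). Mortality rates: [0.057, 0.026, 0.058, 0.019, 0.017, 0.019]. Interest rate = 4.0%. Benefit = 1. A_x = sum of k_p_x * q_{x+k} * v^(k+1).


v = 0.961538
Year 0: k_p_x=1.0, q=0.057, term=0.054808
Year 1: k_p_x=0.943, q=0.026, term=0.022668
Year 2: k_p_x=0.918482, q=0.058, term=0.047359
Year 3: k_p_x=0.86521, q=0.019, term=0.014052
Year 4: k_p_x=0.848771, q=0.017, term=0.01186
Year 5: k_p_x=0.834342, q=0.019, term=0.012528
A_x = 0.1633


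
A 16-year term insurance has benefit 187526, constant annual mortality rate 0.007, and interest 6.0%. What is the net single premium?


NSP = benefit * sum_{k=0}^{n-1} k_p_x * q * v^(k+1)
With constant q=0.007, v=0.943396
Sum = 0.067723
NSP = 187526 * 0.067723
= 12699.7356


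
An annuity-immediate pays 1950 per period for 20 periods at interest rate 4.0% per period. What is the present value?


PV = PMT * (1 - (1+i)^(-n)) / i
= 1950 * (1 - (1+0.04)^(-20)) / 0.04
= 1950 * (1 - 0.456387) / 0.04
= 1950 * 13.590326
= 26501.1364


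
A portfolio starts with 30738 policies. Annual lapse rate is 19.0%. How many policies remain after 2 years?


remaining = initial * (1 - lapse)^years
= 30738 * (1 - 0.19)^2
= 30738 * 0.6561
= 20167.2018


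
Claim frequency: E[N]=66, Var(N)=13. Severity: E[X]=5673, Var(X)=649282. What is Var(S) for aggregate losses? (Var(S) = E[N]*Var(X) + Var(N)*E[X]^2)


Var(S) = E[N]*Var(X) + Var(N)*E[X]^2
= 66*649282 + 13*5673^2
= 42852612 + 418378077
= 4.6123e+08


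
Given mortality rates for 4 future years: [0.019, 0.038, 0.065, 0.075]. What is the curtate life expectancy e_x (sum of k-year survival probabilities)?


e_x = sum_{k=1}^{n} k_p_x
k_p_x values:
  1_p_x = 0.981
  2_p_x = 0.943722
  3_p_x = 0.88238
  4_p_x = 0.816202
e_x = 3.6233


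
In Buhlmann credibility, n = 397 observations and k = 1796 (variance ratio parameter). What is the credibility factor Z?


Z = n / (n + k)
= 397 / (397 + 1796)
= 397 / 2193
= 0.181


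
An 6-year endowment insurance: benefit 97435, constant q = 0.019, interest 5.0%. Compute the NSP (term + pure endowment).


Term component = 8985.7001
Pure endowment = 6_p_x * v^6 * benefit = 0.89128 * 0.746215 * 97435 = 64802.7206
NSP = 73788.4207


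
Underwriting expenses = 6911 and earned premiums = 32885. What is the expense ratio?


Expense ratio = expenses / premiums
= 6911 / 32885
= 0.2102


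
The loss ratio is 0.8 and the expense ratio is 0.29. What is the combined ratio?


Combined ratio = loss ratio + expense ratio
= 0.8 + 0.29
= 1.09


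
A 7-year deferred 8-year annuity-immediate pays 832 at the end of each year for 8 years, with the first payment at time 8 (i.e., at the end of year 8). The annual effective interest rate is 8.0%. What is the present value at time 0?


PV at time 7 of the 8-year annuity-immediate:
a_n = 832 * (1-(1+0.08)^(-8))/0.08 = 4781.2036
Discount back 7 years to time 0:
PV = 4781.2036 * (1+0.08)^(-7)
= 4781.2036 * 0.58349
= 2789.7864


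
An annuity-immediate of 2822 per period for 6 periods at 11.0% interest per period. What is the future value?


FV = PMT * ((1+i)^n - 1) / i
= 2822 * ((1.11)^6 - 1) / 0.11
= 2822 * (1.870415 - 1) / 0.11
= 22330.0897


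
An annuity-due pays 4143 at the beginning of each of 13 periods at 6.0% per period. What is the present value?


PV_due = PMT * (1-(1+i)^(-n))/i * (1+i)
PV_immediate = 36676.6655
PV_due = 36676.6655 * 1.06
= 38877.2654


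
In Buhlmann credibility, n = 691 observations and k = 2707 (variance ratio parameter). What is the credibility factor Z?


Z = n / (n + k)
= 691 / (691 + 2707)
= 691 / 3398
= 0.2034


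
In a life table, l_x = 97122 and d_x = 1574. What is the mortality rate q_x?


q_x = d_x / l_x
= 1574 / 97122
= 0.0162


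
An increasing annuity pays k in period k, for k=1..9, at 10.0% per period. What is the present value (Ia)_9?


(Ia)_n = sum_{k=1}^{n} k * v^k, v = 1/(1+i)
v = 0.909091
Sum computed term by term:
(Ia)_9 = 25.1805


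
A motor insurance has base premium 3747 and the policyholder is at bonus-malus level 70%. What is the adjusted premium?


adjusted = base * BM_level / 100
= 3747 * 70 / 100
= 3747 * 0.7
= 2622.9


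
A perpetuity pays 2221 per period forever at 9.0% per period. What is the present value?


PV = PMT / i
= 2221 / 0.09
= 24677.7778


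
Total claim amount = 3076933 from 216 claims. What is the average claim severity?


severity = total / number
= 3076933 / 216
= 14245.0602


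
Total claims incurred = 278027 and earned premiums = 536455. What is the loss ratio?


Loss ratio = claims / premiums
= 278027 / 536455
= 0.5183


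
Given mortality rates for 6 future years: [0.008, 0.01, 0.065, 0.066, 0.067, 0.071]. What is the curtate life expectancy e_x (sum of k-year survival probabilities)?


e_x = sum_{k=1}^{n} k_p_x
k_p_x values:
  1_p_x = 0.992
  2_p_x = 0.98208
  3_p_x = 0.918245
  4_p_x = 0.857641
  5_p_x = 0.800179
  6_p_x = 0.743366
e_x = 5.2935


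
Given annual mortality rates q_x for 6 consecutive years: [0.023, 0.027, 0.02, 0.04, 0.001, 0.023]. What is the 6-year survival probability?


p_k = 1 - q_k for each year
Survival = product of (1 - q_k)
= 0.977 * 0.973 * 0.98 * 0.96 * 0.999 * 0.977
= 0.8729


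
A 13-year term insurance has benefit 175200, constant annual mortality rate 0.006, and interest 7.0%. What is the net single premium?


NSP = benefit * sum_{k=0}^{n-1} k_p_x * q * v^(k+1)
With constant q=0.006, v=0.934579
Sum = 0.048652
NSP = 175200 * 0.048652
= 8523.8878


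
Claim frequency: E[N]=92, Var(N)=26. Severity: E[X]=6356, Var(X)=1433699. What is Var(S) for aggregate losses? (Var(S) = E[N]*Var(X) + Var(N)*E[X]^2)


Var(S) = E[N]*Var(X) + Var(N)*E[X]^2
= 92*1433699 + 26*6356^2
= 131900308 + 1050367136
= 1.1823e+09


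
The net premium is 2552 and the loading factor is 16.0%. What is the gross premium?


Gross = net * (1 + loading)
= 2552 * (1 + 0.16)
= 2552 * 1.16
= 2960.32


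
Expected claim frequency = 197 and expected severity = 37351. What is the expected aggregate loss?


E[S] = E[N] * E[X]
= 197 * 37351
= 7.3581e+06


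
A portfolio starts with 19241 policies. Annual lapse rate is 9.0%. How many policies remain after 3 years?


remaining = initial * (1 - lapse)^years
= 19241 * (1 - 0.09)^3
= 19241 * 0.753571
= 14499.4596


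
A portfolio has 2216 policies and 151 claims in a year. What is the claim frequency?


frequency = claims / policies
= 151 / 2216
= 0.0681


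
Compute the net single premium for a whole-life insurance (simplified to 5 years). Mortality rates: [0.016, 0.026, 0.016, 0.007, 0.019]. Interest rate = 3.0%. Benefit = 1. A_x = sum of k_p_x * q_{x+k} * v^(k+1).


v = 0.970874
Year 0: k_p_x=1.0, q=0.016, term=0.015534
Year 1: k_p_x=0.984, q=0.026, term=0.024115
Year 2: k_p_x=0.958416, q=0.016, term=0.014033
Year 3: k_p_x=0.943081, q=0.007, term=0.005865
Year 4: k_p_x=0.93648, q=0.019, term=0.015348
A_x = 0.0749


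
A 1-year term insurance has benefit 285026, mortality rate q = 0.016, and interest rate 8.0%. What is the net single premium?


NSP = benefit * q * v
v = 1/(1+i) = 0.925926
NSP = 285026 * 0.016 * 0.925926
= 4222.6074


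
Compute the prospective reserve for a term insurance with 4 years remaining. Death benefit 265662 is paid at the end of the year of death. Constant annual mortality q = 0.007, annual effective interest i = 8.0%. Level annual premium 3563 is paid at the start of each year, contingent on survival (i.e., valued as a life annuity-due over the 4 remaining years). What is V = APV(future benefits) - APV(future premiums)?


v = 1/(1+i) = 0.925926
APV(future benefits) per unit = sum_{k=0}^{3} k_p_x * q * v^(k+1) = 0.022958
APV(future benefits) = 265662 * 0.022958 = 6099.0842
Life annuity-due factor ä_{x:4} = sum_{k=0}^{3} k_p_x * v^k = 3.542101
APV(future premiums) = 3563 * 3.542101 = 12620.5049
V = 6099.0842 - 12620.5049
= -6521.4207


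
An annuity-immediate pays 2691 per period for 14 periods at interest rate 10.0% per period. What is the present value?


PV = PMT * (1 - (1+i)^(-n)) / i
= 2691 * (1 - (1+0.1)^(-14)) / 0.1
= 2691 * (1 - 0.263331) / 0.1
= 2691 * 7.366687
= 19823.7559


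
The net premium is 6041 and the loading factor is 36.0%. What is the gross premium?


Gross = net * (1 + loading)
= 6041 * (1 + 0.36)
= 6041 * 1.36
= 8215.76


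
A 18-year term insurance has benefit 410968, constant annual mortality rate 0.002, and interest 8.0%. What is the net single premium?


NSP = benefit * sum_{k=0}^{n-1} k_p_x * q * v^(k+1)
With constant q=0.002, v=0.925926
Sum = 0.018503
NSP = 410968 * 0.018503
= 7603.9946


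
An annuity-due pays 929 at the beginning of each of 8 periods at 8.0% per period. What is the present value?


PV_due = PMT * (1-(1+i)^(-n))/i * (1+i)
PV_immediate = 5338.6276
PV_due = 5338.6276 * 1.08
= 5765.7178


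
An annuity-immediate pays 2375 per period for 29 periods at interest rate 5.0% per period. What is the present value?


PV = PMT * (1 - (1+i)^(-n)) / i
= 2375 * (1 - (1+0.05)^(-29)) / 0.05
= 2375 * (1 - 0.242946) / 0.05
= 2375 * 15.141074
= 35960.0497


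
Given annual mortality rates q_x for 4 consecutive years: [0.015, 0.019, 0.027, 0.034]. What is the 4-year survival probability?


p_k = 1 - q_k for each year
Survival = product of (1 - q_k)
= 0.985 * 0.981 * 0.973 * 0.966
= 0.9082


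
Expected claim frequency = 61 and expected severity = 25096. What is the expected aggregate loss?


E[S] = E[N] * E[X]
= 61 * 25096
= 1.5309e+06


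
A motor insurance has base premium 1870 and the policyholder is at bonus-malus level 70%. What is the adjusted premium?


adjusted = base * BM_level / 100
= 1870 * 70 / 100
= 1870 * 0.7
= 1309.0


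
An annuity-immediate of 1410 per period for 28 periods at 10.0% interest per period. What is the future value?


FV = PMT * ((1+i)^n - 1) / i
= 1410 * ((1.1)^28 - 1) / 0.1
= 1410 * (14.420994 - 1) / 0.1
= 189236.0099


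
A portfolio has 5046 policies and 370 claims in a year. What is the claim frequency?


frequency = claims / policies
= 370 / 5046
= 0.0733


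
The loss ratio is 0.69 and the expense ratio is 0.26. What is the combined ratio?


Combined ratio = loss ratio + expense ratio
= 0.69 + 0.26
= 0.95


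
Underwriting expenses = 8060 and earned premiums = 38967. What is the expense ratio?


Expense ratio = expenses / premiums
= 8060 / 38967
= 0.2068


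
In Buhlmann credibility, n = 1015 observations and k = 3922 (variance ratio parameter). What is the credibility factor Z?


Z = n / (n + k)
= 1015 / (1015 + 3922)
= 1015 / 4937
= 0.2056


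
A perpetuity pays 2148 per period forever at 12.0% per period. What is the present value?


PV = PMT / i
= 2148 / 0.12
= 17900.0


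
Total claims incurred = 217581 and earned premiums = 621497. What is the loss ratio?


Loss ratio = claims / premiums
= 217581 / 621497
= 0.3501


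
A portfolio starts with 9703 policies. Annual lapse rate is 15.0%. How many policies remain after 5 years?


remaining = initial * (1 - lapse)^years
= 9703 * (1 - 0.15)^5
= 9703 * 0.443705
= 4305.2726


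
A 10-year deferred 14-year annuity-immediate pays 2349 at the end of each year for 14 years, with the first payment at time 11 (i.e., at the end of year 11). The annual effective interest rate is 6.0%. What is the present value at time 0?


PV at time 10 of the 14-year annuity-immediate:
a_n = 2349 * (1-(1+0.06)^(-14))/0.06 = 21833.9172
Discount back 10 years to time 0:
PV = 21833.9172 * (1+0.06)^(-10)
= 21833.9172 * 0.558395
= 12191.9453


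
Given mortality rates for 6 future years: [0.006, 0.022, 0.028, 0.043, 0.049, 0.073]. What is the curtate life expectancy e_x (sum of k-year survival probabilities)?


e_x = sum_{k=1}^{n} k_p_x
k_p_x values:
  1_p_x = 0.994
  2_p_x = 0.972132
  3_p_x = 0.944912
  4_p_x = 0.904281
  5_p_x = 0.859971
  6_p_x = 0.797193
e_x = 5.4725


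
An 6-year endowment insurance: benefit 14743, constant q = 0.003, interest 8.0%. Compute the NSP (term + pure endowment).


Term component = 203.0744
Pure endowment = 6_p_x * v^6 * benefit = 0.982134 * 0.63017 * 14743 = 9124.6094
NSP = 9327.6838


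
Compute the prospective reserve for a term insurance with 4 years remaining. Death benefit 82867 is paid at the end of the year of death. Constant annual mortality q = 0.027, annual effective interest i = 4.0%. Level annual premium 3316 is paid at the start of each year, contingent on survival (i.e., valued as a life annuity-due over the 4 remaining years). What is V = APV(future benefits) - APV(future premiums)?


v = 1/(1+i) = 0.961538
APV(future benefits) per unit = sum_{k=0}^{3} k_p_x * q * v^(k+1) = 0.094235
APV(future benefits) = 82867 * 0.094235 = 7808.978
Life annuity-due factor ä_{x:4} = sum_{k=0}^{3} k_p_x * v^k = 3.629795
APV(future premiums) = 3316 * 3.629795 = 12036.4019
V = 7808.978 - 12036.4019
= -4227.4239


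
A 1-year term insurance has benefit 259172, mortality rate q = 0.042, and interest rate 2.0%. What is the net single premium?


NSP = benefit * q * v
v = 1/(1+i) = 0.980392
NSP = 259172 * 0.042 * 0.980392
= 10671.7882


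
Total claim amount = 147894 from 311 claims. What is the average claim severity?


severity = total / number
= 147894 / 311
= 475.5434


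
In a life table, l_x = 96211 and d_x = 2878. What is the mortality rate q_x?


q_x = d_x / l_x
= 2878 / 96211
= 0.0299


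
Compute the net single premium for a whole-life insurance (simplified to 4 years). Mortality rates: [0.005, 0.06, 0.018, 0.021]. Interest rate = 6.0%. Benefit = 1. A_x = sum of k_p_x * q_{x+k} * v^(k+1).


v = 0.943396
Year 0: k_p_x=1.0, q=0.005, term=0.004717
Year 1: k_p_x=0.995, q=0.06, term=0.053133
Year 2: k_p_x=0.9353, q=0.018, term=0.014135
Year 3: k_p_x=0.918465, q=0.021, term=0.015278
A_x = 0.0873


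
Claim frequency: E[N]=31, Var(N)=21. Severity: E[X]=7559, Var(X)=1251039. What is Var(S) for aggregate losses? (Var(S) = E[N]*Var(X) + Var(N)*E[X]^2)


Var(S) = E[N]*Var(X) + Var(N)*E[X]^2
= 31*1251039 + 21*7559^2
= 38782209 + 1199908101
= 1.2387e+09


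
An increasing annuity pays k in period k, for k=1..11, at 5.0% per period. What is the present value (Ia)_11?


(Ia)_n = sum_{k=1}^{n} k * v^k, v = 1/(1+i)
v = 0.952381
Sum computed term by term:
(Ia)_11 = 45.8053


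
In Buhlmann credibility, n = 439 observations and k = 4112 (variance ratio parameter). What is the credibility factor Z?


Z = n / (n + k)
= 439 / (439 + 4112)
= 439 / 4551
= 0.0965


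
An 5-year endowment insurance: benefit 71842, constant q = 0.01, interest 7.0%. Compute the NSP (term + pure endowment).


Term component = 2891.2565
Pure endowment = 5_p_x * v^5 * benefit = 0.95099 * 0.712986 * 71842 = 48711.9481
NSP = 51603.2046


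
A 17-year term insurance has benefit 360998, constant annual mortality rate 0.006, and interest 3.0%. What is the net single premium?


NSP = benefit * sum_{k=0}^{n-1} k_p_x * q * v^(k+1)
With constant q=0.006, v=0.970874
Sum = 0.075637
NSP = 360998 * 0.075637
= 27304.6913


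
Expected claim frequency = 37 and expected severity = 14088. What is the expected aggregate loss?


E[S] = E[N] * E[X]
= 37 * 14088
= 521256


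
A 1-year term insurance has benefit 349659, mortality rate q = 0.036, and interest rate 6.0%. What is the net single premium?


NSP = benefit * q * v
v = 1/(1+i) = 0.943396
NSP = 349659 * 0.036 * 0.943396
= 11875.2113


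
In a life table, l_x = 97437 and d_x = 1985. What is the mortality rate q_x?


q_x = d_x / l_x
= 1985 / 97437
= 0.0204


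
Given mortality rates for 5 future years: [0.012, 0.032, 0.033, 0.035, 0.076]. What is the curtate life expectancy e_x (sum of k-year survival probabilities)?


e_x = sum_{k=1}^{n} k_p_x
k_p_x values:
  1_p_x = 0.988
  2_p_x = 0.956384
  3_p_x = 0.924823
  4_p_x = 0.892455
  5_p_x = 0.824628
e_x = 4.5863


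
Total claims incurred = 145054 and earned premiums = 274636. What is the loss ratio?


Loss ratio = claims / premiums
= 145054 / 274636
= 0.5282


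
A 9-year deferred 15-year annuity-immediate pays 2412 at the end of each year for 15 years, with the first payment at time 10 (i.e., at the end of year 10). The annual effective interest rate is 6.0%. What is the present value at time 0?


PV at time 9 of the 15-year annuity-immediate:
a_n = 2412 * (1-(1+0.06)^(-15))/0.06 = 23425.9446
Discount back 9 years to time 0:
PV = 23425.9446 * (1+0.06)^(-9)
= 23425.9446 * 0.591898
= 13865.7806


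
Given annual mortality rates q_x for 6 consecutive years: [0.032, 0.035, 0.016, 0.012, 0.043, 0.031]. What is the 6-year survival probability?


p_k = 1 - q_k for each year
Survival = product of (1 - q_k)
= 0.968 * 0.965 * 0.984 * 0.988 * 0.957 * 0.969
= 0.8422


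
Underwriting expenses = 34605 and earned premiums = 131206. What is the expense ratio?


Expense ratio = expenses / premiums
= 34605 / 131206
= 0.2637


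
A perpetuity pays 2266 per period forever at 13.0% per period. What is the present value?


PV = PMT / i
= 2266 / 0.13
= 17430.7692
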